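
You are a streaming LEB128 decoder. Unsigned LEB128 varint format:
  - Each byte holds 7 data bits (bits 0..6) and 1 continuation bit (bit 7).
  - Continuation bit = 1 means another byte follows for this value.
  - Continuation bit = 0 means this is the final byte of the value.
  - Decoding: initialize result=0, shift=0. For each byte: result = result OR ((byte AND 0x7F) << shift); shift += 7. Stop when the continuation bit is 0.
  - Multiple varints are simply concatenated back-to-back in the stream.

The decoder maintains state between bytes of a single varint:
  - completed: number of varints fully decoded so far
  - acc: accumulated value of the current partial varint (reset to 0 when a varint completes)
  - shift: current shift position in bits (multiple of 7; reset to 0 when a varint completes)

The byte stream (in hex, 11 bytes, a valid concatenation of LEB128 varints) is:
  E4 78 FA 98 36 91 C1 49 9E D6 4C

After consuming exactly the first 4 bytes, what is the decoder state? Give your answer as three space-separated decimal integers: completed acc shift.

byte[0]=0xE4 cont=1 payload=0x64: acc |= 100<<0 -> completed=0 acc=100 shift=7
byte[1]=0x78 cont=0 payload=0x78: varint #1 complete (value=15460); reset -> completed=1 acc=0 shift=0
byte[2]=0xFA cont=1 payload=0x7A: acc |= 122<<0 -> completed=1 acc=122 shift=7
byte[3]=0x98 cont=1 payload=0x18: acc |= 24<<7 -> completed=1 acc=3194 shift=14

Answer: 1 3194 14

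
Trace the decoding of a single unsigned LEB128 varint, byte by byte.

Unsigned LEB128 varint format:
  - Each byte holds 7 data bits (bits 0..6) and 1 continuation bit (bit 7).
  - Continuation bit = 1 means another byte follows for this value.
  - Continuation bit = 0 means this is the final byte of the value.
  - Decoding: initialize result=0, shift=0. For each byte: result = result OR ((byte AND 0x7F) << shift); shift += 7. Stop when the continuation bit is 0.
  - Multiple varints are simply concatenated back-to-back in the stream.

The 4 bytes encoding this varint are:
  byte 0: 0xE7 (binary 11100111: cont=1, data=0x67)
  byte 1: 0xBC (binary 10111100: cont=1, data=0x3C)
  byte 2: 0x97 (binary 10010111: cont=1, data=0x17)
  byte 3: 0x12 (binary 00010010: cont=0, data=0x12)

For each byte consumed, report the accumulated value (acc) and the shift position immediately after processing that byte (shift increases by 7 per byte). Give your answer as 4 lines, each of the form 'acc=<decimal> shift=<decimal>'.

byte 0=0xE7: payload=0x67=103, contrib = 103<<0 = 103; acc -> 103, shift -> 7
byte 1=0xBC: payload=0x3C=60, contrib = 60<<7 = 7680; acc -> 7783, shift -> 14
byte 2=0x97: payload=0x17=23, contrib = 23<<14 = 376832; acc -> 384615, shift -> 21
byte 3=0x12: payload=0x12=18, contrib = 18<<21 = 37748736; acc -> 38133351, shift -> 28

Answer: acc=103 shift=7
acc=7783 shift=14
acc=384615 shift=21
acc=38133351 shift=28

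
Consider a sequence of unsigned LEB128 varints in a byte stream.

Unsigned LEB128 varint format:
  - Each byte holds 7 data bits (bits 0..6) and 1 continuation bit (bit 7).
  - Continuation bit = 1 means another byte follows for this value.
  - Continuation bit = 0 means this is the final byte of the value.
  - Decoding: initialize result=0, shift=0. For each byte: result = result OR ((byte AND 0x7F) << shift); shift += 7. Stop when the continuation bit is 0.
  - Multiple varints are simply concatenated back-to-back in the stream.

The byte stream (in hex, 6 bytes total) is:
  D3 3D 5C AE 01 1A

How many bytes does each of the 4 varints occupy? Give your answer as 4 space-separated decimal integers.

  byte[0]=0xD3 cont=1 payload=0x53=83: acc |= 83<<0 -> acc=83 shift=7
  byte[1]=0x3D cont=0 payload=0x3D=61: acc |= 61<<7 -> acc=7891 shift=14 [end]
Varint 1: bytes[0:2] = D3 3D -> value 7891 (2 byte(s))
  byte[2]=0x5C cont=0 payload=0x5C=92: acc |= 92<<0 -> acc=92 shift=7 [end]
Varint 2: bytes[2:3] = 5C -> value 92 (1 byte(s))
  byte[3]=0xAE cont=1 payload=0x2E=46: acc |= 46<<0 -> acc=46 shift=7
  byte[4]=0x01 cont=0 payload=0x01=1: acc |= 1<<7 -> acc=174 shift=14 [end]
Varint 3: bytes[3:5] = AE 01 -> value 174 (2 byte(s))
  byte[5]=0x1A cont=0 payload=0x1A=26: acc |= 26<<0 -> acc=26 shift=7 [end]
Varint 4: bytes[5:6] = 1A -> value 26 (1 byte(s))

Answer: 2 1 2 1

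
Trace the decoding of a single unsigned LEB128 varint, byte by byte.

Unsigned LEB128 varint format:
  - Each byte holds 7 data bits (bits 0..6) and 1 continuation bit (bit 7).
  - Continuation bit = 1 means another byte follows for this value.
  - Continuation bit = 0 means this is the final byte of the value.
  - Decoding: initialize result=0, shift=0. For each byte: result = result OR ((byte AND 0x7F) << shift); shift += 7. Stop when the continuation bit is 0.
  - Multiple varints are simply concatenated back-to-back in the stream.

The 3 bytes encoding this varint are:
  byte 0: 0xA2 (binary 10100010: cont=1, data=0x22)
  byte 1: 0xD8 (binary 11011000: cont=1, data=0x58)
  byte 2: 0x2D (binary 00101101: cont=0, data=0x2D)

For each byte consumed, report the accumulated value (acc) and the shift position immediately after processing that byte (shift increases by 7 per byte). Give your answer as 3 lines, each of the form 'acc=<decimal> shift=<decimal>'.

byte 0=0xA2: payload=0x22=34, contrib = 34<<0 = 34; acc -> 34, shift -> 7
byte 1=0xD8: payload=0x58=88, contrib = 88<<7 = 11264; acc -> 11298, shift -> 14
byte 2=0x2D: payload=0x2D=45, contrib = 45<<14 = 737280; acc -> 748578, shift -> 21

Answer: acc=34 shift=7
acc=11298 shift=14
acc=748578 shift=21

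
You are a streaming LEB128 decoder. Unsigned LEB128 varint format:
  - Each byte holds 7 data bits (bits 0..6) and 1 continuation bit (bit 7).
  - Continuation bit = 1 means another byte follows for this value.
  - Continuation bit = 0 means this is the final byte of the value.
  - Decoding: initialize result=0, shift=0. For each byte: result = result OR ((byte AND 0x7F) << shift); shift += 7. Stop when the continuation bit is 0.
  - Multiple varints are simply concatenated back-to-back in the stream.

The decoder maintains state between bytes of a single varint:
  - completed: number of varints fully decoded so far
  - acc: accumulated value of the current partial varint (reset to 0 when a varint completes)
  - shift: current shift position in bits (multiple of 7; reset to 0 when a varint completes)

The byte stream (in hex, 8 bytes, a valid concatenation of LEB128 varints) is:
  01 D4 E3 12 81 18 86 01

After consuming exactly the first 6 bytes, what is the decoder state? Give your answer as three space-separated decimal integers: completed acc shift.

Answer: 3 0 0

Derivation:
byte[0]=0x01 cont=0 payload=0x01: varint #1 complete (value=1); reset -> completed=1 acc=0 shift=0
byte[1]=0xD4 cont=1 payload=0x54: acc |= 84<<0 -> completed=1 acc=84 shift=7
byte[2]=0xE3 cont=1 payload=0x63: acc |= 99<<7 -> completed=1 acc=12756 shift=14
byte[3]=0x12 cont=0 payload=0x12: varint #2 complete (value=307668); reset -> completed=2 acc=0 shift=0
byte[4]=0x81 cont=1 payload=0x01: acc |= 1<<0 -> completed=2 acc=1 shift=7
byte[5]=0x18 cont=0 payload=0x18: varint #3 complete (value=3073); reset -> completed=3 acc=0 shift=0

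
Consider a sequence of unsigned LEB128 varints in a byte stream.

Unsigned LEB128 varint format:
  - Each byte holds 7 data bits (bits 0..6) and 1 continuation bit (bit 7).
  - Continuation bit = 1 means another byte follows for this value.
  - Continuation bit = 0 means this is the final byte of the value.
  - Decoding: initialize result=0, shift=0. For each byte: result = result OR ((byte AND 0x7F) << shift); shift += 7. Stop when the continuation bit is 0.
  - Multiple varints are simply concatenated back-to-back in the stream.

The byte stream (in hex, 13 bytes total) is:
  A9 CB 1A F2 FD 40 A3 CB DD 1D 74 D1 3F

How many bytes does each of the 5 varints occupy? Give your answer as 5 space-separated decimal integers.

Answer: 3 3 4 1 2

Derivation:
  byte[0]=0xA9 cont=1 payload=0x29=41: acc |= 41<<0 -> acc=41 shift=7
  byte[1]=0xCB cont=1 payload=0x4B=75: acc |= 75<<7 -> acc=9641 shift=14
  byte[2]=0x1A cont=0 payload=0x1A=26: acc |= 26<<14 -> acc=435625 shift=21 [end]
Varint 1: bytes[0:3] = A9 CB 1A -> value 435625 (3 byte(s))
  byte[3]=0xF2 cont=1 payload=0x72=114: acc |= 114<<0 -> acc=114 shift=7
  byte[4]=0xFD cont=1 payload=0x7D=125: acc |= 125<<7 -> acc=16114 shift=14
  byte[5]=0x40 cont=0 payload=0x40=64: acc |= 64<<14 -> acc=1064690 shift=21 [end]
Varint 2: bytes[3:6] = F2 FD 40 -> value 1064690 (3 byte(s))
  byte[6]=0xA3 cont=1 payload=0x23=35: acc |= 35<<0 -> acc=35 shift=7
  byte[7]=0xCB cont=1 payload=0x4B=75: acc |= 75<<7 -> acc=9635 shift=14
  byte[8]=0xDD cont=1 payload=0x5D=93: acc |= 93<<14 -> acc=1533347 shift=21
  byte[9]=0x1D cont=0 payload=0x1D=29: acc |= 29<<21 -> acc=62350755 shift=28 [end]
Varint 3: bytes[6:10] = A3 CB DD 1D -> value 62350755 (4 byte(s))
  byte[10]=0x74 cont=0 payload=0x74=116: acc |= 116<<0 -> acc=116 shift=7 [end]
Varint 4: bytes[10:11] = 74 -> value 116 (1 byte(s))
  byte[11]=0xD1 cont=1 payload=0x51=81: acc |= 81<<0 -> acc=81 shift=7
  byte[12]=0x3F cont=0 payload=0x3F=63: acc |= 63<<7 -> acc=8145 shift=14 [end]
Varint 5: bytes[11:13] = D1 3F -> value 8145 (2 byte(s))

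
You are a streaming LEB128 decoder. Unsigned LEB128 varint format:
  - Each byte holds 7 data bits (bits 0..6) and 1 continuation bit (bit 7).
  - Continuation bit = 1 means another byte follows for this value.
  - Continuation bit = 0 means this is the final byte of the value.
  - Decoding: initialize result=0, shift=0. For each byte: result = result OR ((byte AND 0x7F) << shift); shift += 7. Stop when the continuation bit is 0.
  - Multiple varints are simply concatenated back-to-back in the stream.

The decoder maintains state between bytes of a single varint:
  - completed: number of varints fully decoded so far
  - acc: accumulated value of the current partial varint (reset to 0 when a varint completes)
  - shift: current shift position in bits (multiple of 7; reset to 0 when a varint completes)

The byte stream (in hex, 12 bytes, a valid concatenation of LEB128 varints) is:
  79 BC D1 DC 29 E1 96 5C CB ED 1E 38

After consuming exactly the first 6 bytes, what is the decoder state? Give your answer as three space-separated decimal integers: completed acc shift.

Answer: 2 97 7

Derivation:
byte[0]=0x79 cont=0 payload=0x79: varint #1 complete (value=121); reset -> completed=1 acc=0 shift=0
byte[1]=0xBC cont=1 payload=0x3C: acc |= 60<<0 -> completed=1 acc=60 shift=7
byte[2]=0xD1 cont=1 payload=0x51: acc |= 81<<7 -> completed=1 acc=10428 shift=14
byte[3]=0xDC cont=1 payload=0x5C: acc |= 92<<14 -> completed=1 acc=1517756 shift=21
byte[4]=0x29 cont=0 payload=0x29: varint #2 complete (value=87500988); reset -> completed=2 acc=0 shift=0
byte[5]=0xE1 cont=1 payload=0x61: acc |= 97<<0 -> completed=2 acc=97 shift=7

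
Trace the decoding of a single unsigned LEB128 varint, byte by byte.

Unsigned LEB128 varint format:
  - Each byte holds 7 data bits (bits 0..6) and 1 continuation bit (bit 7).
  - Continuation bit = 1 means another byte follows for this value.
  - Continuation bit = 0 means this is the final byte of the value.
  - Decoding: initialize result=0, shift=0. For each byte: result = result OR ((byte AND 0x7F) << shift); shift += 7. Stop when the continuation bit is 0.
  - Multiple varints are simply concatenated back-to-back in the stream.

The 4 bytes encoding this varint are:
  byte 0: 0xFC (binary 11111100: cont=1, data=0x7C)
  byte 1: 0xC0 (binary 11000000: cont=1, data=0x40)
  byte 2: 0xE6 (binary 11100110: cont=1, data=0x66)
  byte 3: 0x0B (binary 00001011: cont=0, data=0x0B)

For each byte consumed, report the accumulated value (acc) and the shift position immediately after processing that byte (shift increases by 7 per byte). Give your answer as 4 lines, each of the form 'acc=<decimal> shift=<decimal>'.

Answer: acc=124 shift=7
acc=8316 shift=14
acc=1679484 shift=21
acc=24748156 shift=28

Derivation:
byte 0=0xFC: payload=0x7C=124, contrib = 124<<0 = 124; acc -> 124, shift -> 7
byte 1=0xC0: payload=0x40=64, contrib = 64<<7 = 8192; acc -> 8316, shift -> 14
byte 2=0xE6: payload=0x66=102, contrib = 102<<14 = 1671168; acc -> 1679484, shift -> 21
byte 3=0x0B: payload=0x0B=11, contrib = 11<<21 = 23068672; acc -> 24748156, shift -> 28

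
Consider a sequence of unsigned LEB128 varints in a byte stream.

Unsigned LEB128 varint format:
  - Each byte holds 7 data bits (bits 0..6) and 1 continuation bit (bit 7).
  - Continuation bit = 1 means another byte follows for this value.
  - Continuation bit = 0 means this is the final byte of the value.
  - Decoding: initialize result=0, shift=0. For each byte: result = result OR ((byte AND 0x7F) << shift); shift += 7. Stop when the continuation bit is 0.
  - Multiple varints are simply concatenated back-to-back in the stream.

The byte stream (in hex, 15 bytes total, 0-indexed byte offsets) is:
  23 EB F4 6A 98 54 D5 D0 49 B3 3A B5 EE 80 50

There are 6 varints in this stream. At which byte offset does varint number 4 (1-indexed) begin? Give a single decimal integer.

Answer: 6

Derivation:
  byte[0]=0x23 cont=0 payload=0x23=35: acc |= 35<<0 -> acc=35 shift=7 [end]
Varint 1: bytes[0:1] = 23 -> value 35 (1 byte(s))
  byte[1]=0xEB cont=1 payload=0x6B=107: acc |= 107<<0 -> acc=107 shift=7
  byte[2]=0xF4 cont=1 payload=0x74=116: acc |= 116<<7 -> acc=14955 shift=14
  byte[3]=0x6A cont=0 payload=0x6A=106: acc |= 106<<14 -> acc=1751659 shift=21 [end]
Varint 2: bytes[1:4] = EB F4 6A -> value 1751659 (3 byte(s))
  byte[4]=0x98 cont=1 payload=0x18=24: acc |= 24<<0 -> acc=24 shift=7
  byte[5]=0x54 cont=0 payload=0x54=84: acc |= 84<<7 -> acc=10776 shift=14 [end]
Varint 3: bytes[4:6] = 98 54 -> value 10776 (2 byte(s))
  byte[6]=0xD5 cont=1 payload=0x55=85: acc |= 85<<0 -> acc=85 shift=7
  byte[7]=0xD0 cont=1 payload=0x50=80: acc |= 80<<7 -> acc=10325 shift=14
  byte[8]=0x49 cont=0 payload=0x49=73: acc |= 73<<14 -> acc=1206357 shift=21 [end]
Varint 4: bytes[6:9] = D5 D0 49 -> value 1206357 (3 byte(s))
  byte[9]=0xB3 cont=1 payload=0x33=51: acc |= 51<<0 -> acc=51 shift=7
  byte[10]=0x3A cont=0 payload=0x3A=58: acc |= 58<<7 -> acc=7475 shift=14 [end]
Varint 5: bytes[9:11] = B3 3A -> value 7475 (2 byte(s))
  byte[11]=0xB5 cont=1 payload=0x35=53: acc |= 53<<0 -> acc=53 shift=7
  byte[12]=0xEE cont=1 payload=0x6E=110: acc |= 110<<7 -> acc=14133 shift=14
  byte[13]=0x80 cont=1 payload=0x00=0: acc |= 0<<14 -> acc=14133 shift=21
  byte[14]=0x50 cont=0 payload=0x50=80: acc |= 80<<21 -> acc=167786293 shift=28 [end]
Varint 6: bytes[11:15] = B5 EE 80 50 -> value 167786293 (4 byte(s))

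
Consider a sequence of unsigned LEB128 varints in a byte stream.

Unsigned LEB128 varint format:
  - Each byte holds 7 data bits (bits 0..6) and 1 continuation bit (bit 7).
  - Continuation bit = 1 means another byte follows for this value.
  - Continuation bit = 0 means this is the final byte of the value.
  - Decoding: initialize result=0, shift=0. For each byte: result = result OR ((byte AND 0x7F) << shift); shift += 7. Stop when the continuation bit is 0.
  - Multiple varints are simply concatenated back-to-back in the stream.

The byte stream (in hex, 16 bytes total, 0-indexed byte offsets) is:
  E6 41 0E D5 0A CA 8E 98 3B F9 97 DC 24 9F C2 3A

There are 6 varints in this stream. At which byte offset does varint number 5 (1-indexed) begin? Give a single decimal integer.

  byte[0]=0xE6 cont=1 payload=0x66=102: acc |= 102<<0 -> acc=102 shift=7
  byte[1]=0x41 cont=0 payload=0x41=65: acc |= 65<<7 -> acc=8422 shift=14 [end]
Varint 1: bytes[0:2] = E6 41 -> value 8422 (2 byte(s))
  byte[2]=0x0E cont=0 payload=0x0E=14: acc |= 14<<0 -> acc=14 shift=7 [end]
Varint 2: bytes[2:3] = 0E -> value 14 (1 byte(s))
  byte[3]=0xD5 cont=1 payload=0x55=85: acc |= 85<<0 -> acc=85 shift=7
  byte[4]=0x0A cont=0 payload=0x0A=10: acc |= 10<<7 -> acc=1365 shift=14 [end]
Varint 3: bytes[3:5] = D5 0A -> value 1365 (2 byte(s))
  byte[5]=0xCA cont=1 payload=0x4A=74: acc |= 74<<0 -> acc=74 shift=7
  byte[6]=0x8E cont=1 payload=0x0E=14: acc |= 14<<7 -> acc=1866 shift=14
  byte[7]=0x98 cont=1 payload=0x18=24: acc |= 24<<14 -> acc=395082 shift=21
  byte[8]=0x3B cont=0 payload=0x3B=59: acc |= 59<<21 -> acc=124127050 shift=28 [end]
Varint 4: bytes[5:9] = CA 8E 98 3B -> value 124127050 (4 byte(s))
  byte[9]=0xF9 cont=1 payload=0x79=121: acc |= 121<<0 -> acc=121 shift=7
  byte[10]=0x97 cont=1 payload=0x17=23: acc |= 23<<7 -> acc=3065 shift=14
  byte[11]=0xDC cont=1 payload=0x5C=92: acc |= 92<<14 -> acc=1510393 shift=21
  byte[12]=0x24 cont=0 payload=0x24=36: acc |= 36<<21 -> acc=77007865 shift=28 [end]
Varint 5: bytes[9:13] = F9 97 DC 24 -> value 77007865 (4 byte(s))
  byte[13]=0x9F cont=1 payload=0x1F=31: acc |= 31<<0 -> acc=31 shift=7
  byte[14]=0xC2 cont=1 payload=0x42=66: acc |= 66<<7 -> acc=8479 shift=14
  byte[15]=0x3A cont=0 payload=0x3A=58: acc |= 58<<14 -> acc=958751 shift=21 [end]
Varint 6: bytes[13:16] = 9F C2 3A -> value 958751 (3 byte(s))

Answer: 9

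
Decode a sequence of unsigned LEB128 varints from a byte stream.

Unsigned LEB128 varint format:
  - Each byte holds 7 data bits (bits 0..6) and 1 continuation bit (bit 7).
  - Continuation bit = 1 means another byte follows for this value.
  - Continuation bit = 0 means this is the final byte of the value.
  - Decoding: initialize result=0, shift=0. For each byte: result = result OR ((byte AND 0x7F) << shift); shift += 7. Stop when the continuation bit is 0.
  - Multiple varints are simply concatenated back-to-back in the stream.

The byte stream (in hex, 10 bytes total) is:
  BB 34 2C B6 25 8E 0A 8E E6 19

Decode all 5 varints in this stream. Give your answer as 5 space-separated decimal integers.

  byte[0]=0xBB cont=1 payload=0x3B=59: acc |= 59<<0 -> acc=59 shift=7
  byte[1]=0x34 cont=0 payload=0x34=52: acc |= 52<<7 -> acc=6715 shift=14 [end]
Varint 1: bytes[0:2] = BB 34 -> value 6715 (2 byte(s))
  byte[2]=0x2C cont=0 payload=0x2C=44: acc |= 44<<0 -> acc=44 shift=7 [end]
Varint 2: bytes[2:3] = 2C -> value 44 (1 byte(s))
  byte[3]=0xB6 cont=1 payload=0x36=54: acc |= 54<<0 -> acc=54 shift=7
  byte[4]=0x25 cont=0 payload=0x25=37: acc |= 37<<7 -> acc=4790 shift=14 [end]
Varint 3: bytes[3:5] = B6 25 -> value 4790 (2 byte(s))
  byte[5]=0x8E cont=1 payload=0x0E=14: acc |= 14<<0 -> acc=14 shift=7
  byte[6]=0x0A cont=0 payload=0x0A=10: acc |= 10<<7 -> acc=1294 shift=14 [end]
Varint 4: bytes[5:7] = 8E 0A -> value 1294 (2 byte(s))
  byte[7]=0x8E cont=1 payload=0x0E=14: acc |= 14<<0 -> acc=14 shift=7
  byte[8]=0xE6 cont=1 payload=0x66=102: acc |= 102<<7 -> acc=13070 shift=14
  byte[9]=0x19 cont=0 payload=0x19=25: acc |= 25<<14 -> acc=422670 shift=21 [end]
Varint 5: bytes[7:10] = 8E E6 19 -> value 422670 (3 byte(s))

Answer: 6715 44 4790 1294 422670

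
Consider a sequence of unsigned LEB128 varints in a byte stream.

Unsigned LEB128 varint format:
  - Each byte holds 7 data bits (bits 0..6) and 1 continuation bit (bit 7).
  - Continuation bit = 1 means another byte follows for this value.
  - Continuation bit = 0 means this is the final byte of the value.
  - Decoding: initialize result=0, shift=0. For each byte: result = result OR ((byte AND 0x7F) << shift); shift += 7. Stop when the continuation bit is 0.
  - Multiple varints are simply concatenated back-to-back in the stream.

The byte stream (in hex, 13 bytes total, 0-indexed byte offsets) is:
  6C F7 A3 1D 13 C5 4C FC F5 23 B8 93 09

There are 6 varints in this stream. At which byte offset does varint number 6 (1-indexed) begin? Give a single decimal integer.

  byte[0]=0x6C cont=0 payload=0x6C=108: acc |= 108<<0 -> acc=108 shift=7 [end]
Varint 1: bytes[0:1] = 6C -> value 108 (1 byte(s))
  byte[1]=0xF7 cont=1 payload=0x77=119: acc |= 119<<0 -> acc=119 shift=7
  byte[2]=0xA3 cont=1 payload=0x23=35: acc |= 35<<7 -> acc=4599 shift=14
  byte[3]=0x1D cont=0 payload=0x1D=29: acc |= 29<<14 -> acc=479735 shift=21 [end]
Varint 2: bytes[1:4] = F7 A3 1D -> value 479735 (3 byte(s))
  byte[4]=0x13 cont=0 payload=0x13=19: acc |= 19<<0 -> acc=19 shift=7 [end]
Varint 3: bytes[4:5] = 13 -> value 19 (1 byte(s))
  byte[5]=0xC5 cont=1 payload=0x45=69: acc |= 69<<0 -> acc=69 shift=7
  byte[6]=0x4C cont=0 payload=0x4C=76: acc |= 76<<7 -> acc=9797 shift=14 [end]
Varint 4: bytes[5:7] = C5 4C -> value 9797 (2 byte(s))
  byte[7]=0xFC cont=1 payload=0x7C=124: acc |= 124<<0 -> acc=124 shift=7
  byte[8]=0xF5 cont=1 payload=0x75=117: acc |= 117<<7 -> acc=15100 shift=14
  byte[9]=0x23 cont=0 payload=0x23=35: acc |= 35<<14 -> acc=588540 shift=21 [end]
Varint 5: bytes[7:10] = FC F5 23 -> value 588540 (3 byte(s))
  byte[10]=0xB8 cont=1 payload=0x38=56: acc |= 56<<0 -> acc=56 shift=7
  byte[11]=0x93 cont=1 payload=0x13=19: acc |= 19<<7 -> acc=2488 shift=14
  byte[12]=0x09 cont=0 payload=0x09=9: acc |= 9<<14 -> acc=149944 shift=21 [end]
Varint 6: bytes[10:13] = B8 93 09 -> value 149944 (3 byte(s))

Answer: 10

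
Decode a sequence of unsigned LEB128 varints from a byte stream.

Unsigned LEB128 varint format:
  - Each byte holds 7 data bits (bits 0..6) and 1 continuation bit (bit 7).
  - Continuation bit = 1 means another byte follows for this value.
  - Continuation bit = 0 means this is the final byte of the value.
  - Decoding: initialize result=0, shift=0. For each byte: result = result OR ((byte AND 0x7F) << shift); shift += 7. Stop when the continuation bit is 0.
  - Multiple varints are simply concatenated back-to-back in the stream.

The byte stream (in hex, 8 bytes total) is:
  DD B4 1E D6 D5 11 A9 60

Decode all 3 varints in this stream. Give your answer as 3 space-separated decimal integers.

Answer: 498269 289494 12329

Derivation:
  byte[0]=0xDD cont=1 payload=0x5D=93: acc |= 93<<0 -> acc=93 shift=7
  byte[1]=0xB4 cont=1 payload=0x34=52: acc |= 52<<7 -> acc=6749 shift=14
  byte[2]=0x1E cont=0 payload=0x1E=30: acc |= 30<<14 -> acc=498269 shift=21 [end]
Varint 1: bytes[0:3] = DD B4 1E -> value 498269 (3 byte(s))
  byte[3]=0xD6 cont=1 payload=0x56=86: acc |= 86<<0 -> acc=86 shift=7
  byte[4]=0xD5 cont=1 payload=0x55=85: acc |= 85<<7 -> acc=10966 shift=14
  byte[5]=0x11 cont=0 payload=0x11=17: acc |= 17<<14 -> acc=289494 shift=21 [end]
Varint 2: bytes[3:6] = D6 D5 11 -> value 289494 (3 byte(s))
  byte[6]=0xA9 cont=1 payload=0x29=41: acc |= 41<<0 -> acc=41 shift=7
  byte[7]=0x60 cont=0 payload=0x60=96: acc |= 96<<7 -> acc=12329 shift=14 [end]
Varint 3: bytes[6:8] = A9 60 -> value 12329 (2 byte(s))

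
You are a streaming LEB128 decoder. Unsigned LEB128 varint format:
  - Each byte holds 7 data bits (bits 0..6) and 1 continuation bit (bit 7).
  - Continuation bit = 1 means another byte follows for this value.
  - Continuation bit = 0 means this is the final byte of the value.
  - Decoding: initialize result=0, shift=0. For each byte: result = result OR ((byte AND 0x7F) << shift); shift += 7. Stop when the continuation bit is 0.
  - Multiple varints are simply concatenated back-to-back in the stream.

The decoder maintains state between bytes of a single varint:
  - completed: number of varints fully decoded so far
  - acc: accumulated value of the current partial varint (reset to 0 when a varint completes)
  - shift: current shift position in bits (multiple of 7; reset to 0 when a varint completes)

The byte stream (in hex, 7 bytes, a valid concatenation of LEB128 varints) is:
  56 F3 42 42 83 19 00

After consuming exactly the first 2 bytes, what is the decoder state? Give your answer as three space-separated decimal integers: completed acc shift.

byte[0]=0x56 cont=0 payload=0x56: varint #1 complete (value=86); reset -> completed=1 acc=0 shift=0
byte[1]=0xF3 cont=1 payload=0x73: acc |= 115<<0 -> completed=1 acc=115 shift=7

Answer: 1 115 7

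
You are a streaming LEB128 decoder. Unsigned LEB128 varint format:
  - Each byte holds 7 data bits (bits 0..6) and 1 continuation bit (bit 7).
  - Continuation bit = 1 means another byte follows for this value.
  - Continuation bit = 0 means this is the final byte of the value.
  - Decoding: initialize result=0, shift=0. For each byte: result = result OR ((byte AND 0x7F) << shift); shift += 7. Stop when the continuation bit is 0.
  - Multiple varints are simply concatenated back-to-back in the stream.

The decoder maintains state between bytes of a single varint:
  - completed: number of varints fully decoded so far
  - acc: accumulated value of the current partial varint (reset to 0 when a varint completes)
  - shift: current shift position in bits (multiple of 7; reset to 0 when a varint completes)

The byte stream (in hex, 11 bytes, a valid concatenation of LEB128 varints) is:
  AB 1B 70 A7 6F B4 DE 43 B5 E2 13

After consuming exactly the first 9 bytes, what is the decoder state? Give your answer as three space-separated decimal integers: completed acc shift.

Answer: 4 53 7

Derivation:
byte[0]=0xAB cont=1 payload=0x2B: acc |= 43<<0 -> completed=0 acc=43 shift=7
byte[1]=0x1B cont=0 payload=0x1B: varint #1 complete (value=3499); reset -> completed=1 acc=0 shift=0
byte[2]=0x70 cont=0 payload=0x70: varint #2 complete (value=112); reset -> completed=2 acc=0 shift=0
byte[3]=0xA7 cont=1 payload=0x27: acc |= 39<<0 -> completed=2 acc=39 shift=7
byte[4]=0x6F cont=0 payload=0x6F: varint #3 complete (value=14247); reset -> completed=3 acc=0 shift=0
byte[5]=0xB4 cont=1 payload=0x34: acc |= 52<<0 -> completed=3 acc=52 shift=7
byte[6]=0xDE cont=1 payload=0x5E: acc |= 94<<7 -> completed=3 acc=12084 shift=14
byte[7]=0x43 cont=0 payload=0x43: varint #4 complete (value=1109812); reset -> completed=4 acc=0 shift=0
byte[8]=0xB5 cont=1 payload=0x35: acc |= 53<<0 -> completed=4 acc=53 shift=7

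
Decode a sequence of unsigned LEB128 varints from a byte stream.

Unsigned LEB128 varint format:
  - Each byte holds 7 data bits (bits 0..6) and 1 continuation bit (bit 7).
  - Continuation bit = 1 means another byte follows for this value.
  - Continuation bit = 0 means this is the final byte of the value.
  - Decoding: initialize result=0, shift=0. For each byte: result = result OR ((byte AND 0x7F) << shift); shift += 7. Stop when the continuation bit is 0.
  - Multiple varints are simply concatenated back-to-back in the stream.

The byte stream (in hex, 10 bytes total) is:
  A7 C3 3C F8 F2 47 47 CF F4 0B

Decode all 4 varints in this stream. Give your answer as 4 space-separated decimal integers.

  byte[0]=0xA7 cont=1 payload=0x27=39: acc |= 39<<0 -> acc=39 shift=7
  byte[1]=0xC3 cont=1 payload=0x43=67: acc |= 67<<7 -> acc=8615 shift=14
  byte[2]=0x3C cont=0 payload=0x3C=60: acc |= 60<<14 -> acc=991655 shift=21 [end]
Varint 1: bytes[0:3] = A7 C3 3C -> value 991655 (3 byte(s))
  byte[3]=0xF8 cont=1 payload=0x78=120: acc |= 120<<0 -> acc=120 shift=7
  byte[4]=0xF2 cont=1 payload=0x72=114: acc |= 114<<7 -> acc=14712 shift=14
  byte[5]=0x47 cont=0 payload=0x47=71: acc |= 71<<14 -> acc=1177976 shift=21 [end]
Varint 2: bytes[3:6] = F8 F2 47 -> value 1177976 (3 byte(s))
  byte[6]=0x47 cont=0 payload=0x47=71: acc |= 71<<0 -> acc=71 shift=7 [end]
Varint 3: bytes[6:7] = 47 -> value 71 (1 byte(s))
  byte[7]=0xCF cont=1 payload=0x4F=79: acc |= 79<<0 -> acc=79 shift=7
  byte[8]=0xF4 cont=1 payload=0x74=116: acc |= 116<<7 -> acc=14927 shift=14
  byte[9]=0x0B cont=0 payload=0x0B=11: acc |= 11<<14 -> acc=195151 shift=21 [end]
Varint 4: bytes[7:10] = CF F4 0B -> value 195151 (3 byte(s))

Answer: 991655 1177976 71 195151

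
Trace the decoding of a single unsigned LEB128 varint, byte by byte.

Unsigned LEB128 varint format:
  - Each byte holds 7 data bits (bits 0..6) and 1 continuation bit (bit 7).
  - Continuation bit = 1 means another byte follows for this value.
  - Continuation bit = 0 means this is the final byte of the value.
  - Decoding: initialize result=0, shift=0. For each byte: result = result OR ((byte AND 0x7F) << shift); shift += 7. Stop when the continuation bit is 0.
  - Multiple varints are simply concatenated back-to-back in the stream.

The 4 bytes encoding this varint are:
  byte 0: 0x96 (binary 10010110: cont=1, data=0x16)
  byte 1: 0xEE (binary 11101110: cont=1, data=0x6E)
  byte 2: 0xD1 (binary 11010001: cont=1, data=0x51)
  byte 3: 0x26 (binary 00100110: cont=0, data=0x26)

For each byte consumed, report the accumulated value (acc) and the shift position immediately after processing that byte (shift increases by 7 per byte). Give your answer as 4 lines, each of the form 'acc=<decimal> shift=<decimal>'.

Answer: acc=22 shift=7
acc=14102 shift=14
acc=1341206 shift=21
acc=81032982 shift=28

Derivation:
byte 0=0x96: payload=0x16=22, contrib = 22<<0 = 22; acc -> 22, shift -> 7
byte 1=0xEE: payload=0x6E=110, contrib = 110<<7 = 14080; acc -> 14102, shift -> 14
byte 2=0xD1: payload=0x51=81, contrib = 81<<14 = 1327104; acc -> 1341206, shift -> 21
byte 3=0x26: payload=0x26=38, contrib = 38<<21 = 79691776; acc -> 81032982, shift -> 28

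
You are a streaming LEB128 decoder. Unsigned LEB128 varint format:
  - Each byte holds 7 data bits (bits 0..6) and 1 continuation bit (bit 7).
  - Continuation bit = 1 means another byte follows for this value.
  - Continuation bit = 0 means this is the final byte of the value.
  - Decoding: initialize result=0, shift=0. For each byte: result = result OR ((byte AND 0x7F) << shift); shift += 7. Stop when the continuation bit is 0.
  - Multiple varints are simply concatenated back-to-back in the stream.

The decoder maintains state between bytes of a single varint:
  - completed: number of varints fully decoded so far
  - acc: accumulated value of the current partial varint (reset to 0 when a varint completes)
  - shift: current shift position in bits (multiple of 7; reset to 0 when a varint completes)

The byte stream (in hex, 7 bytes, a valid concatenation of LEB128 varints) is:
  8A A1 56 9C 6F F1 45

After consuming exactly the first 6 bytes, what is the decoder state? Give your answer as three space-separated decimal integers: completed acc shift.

Answer: 2 113 7

Derivation:
byte[0]=0x8A cont=1 payload=0x0A: acc |= 10<<0 -> completed=0 acc=10 shift=7
byte[1]=0xA1 cont=1 payload=0x21: acc |= 33<<7 -> completed=0 acc=4234 shift=14
byte[2]=0x56 cont=0 payload=0x56: varint #1 complete (value=1413258); reset -> completed=1 acc=0 shift=0
byte[3]=0x9C cont=1 payload=0x1C: acc |= 28<<0 -> completed=1 acc=28 shift=7
byte[4]=0x6F cont=0 payload=0x6F: varint #2 complete (value=14236); reset -> completed=2 acc=0 shift=0
byte[5]=0xF1 cont=1 payload=0x71: acc |= 113<<0 -> completed=2 acc=113 shift=7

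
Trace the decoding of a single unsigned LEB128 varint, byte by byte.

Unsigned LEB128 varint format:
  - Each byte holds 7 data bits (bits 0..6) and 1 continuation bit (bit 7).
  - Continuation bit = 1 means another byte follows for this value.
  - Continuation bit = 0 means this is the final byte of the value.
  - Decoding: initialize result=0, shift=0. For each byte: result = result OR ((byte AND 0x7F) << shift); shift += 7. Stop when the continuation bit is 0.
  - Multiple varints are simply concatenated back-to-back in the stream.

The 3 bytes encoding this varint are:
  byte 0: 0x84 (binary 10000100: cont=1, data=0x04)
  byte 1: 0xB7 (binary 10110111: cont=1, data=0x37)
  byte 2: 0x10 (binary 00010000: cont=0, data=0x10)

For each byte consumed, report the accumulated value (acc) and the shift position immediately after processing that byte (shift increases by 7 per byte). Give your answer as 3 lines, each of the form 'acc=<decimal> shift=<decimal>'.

byte 0=0x84: payload=0x04=4, contrib = 4<<0 = 4; acc -> 4, shift -> 7
byte 1=0xB7: payload=0x37=55, contrib = 55<<7 = 7040; acc -> 7044, shift -> 14
byte 2=0x10: payload=0x10=16, contrib = 16<<14 = 262144; acc -> 269188, shift -> 21

Answer: acc=4 shift=7
acc=7044 shift=14
acc=269188 shift=21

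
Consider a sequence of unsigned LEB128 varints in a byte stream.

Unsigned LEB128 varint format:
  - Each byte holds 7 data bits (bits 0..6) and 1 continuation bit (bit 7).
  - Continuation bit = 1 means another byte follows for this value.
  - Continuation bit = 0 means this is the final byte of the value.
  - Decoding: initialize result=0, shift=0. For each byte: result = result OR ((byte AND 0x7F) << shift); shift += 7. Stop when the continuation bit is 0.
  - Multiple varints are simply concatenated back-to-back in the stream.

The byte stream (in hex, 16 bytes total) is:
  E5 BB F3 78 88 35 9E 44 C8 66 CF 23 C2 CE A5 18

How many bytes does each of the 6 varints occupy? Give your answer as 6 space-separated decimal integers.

  byte[0]=0xE5 cont=1 payload=0x65=101: acc |= 101<<0 -> acc=101 shift=7
  byte[1]=0xBB cont=1 payload=0x3B=59: acc |= 59<<7 -> acc=7653 shift=14
  byte[2]=0xF3 cont=1 payload=0x73=115: acc |= 115<<14 -> acc=1891813 shift=21
  byte[3]=0x78 cont=0 payload=0x78=120: acc |= 120<<21 -> acc=253550053 shift=28 [end]
Varint 1: bytes[0:4] = E5 BB F3 78 -> value 253550053 (4 byte(s))
  byte[4]=0x88 cont=1 payload=0x08=8: acc |= 8<<0 -> acc=8 shift=7
  byte[5]=0x35 cont=0 payload=0x35=53: acc |= 53<<7 -> acc=6792 shift=14 [end]
Varint 2: bytes[4:6] = 88 35 -> value 6792 (2 byte(s))
  byte[6]=0x9E cont=1 payload=0x1E=30: acc |= 30<<0 -> acc=30 shift=7
  byte[7]=0x44 cont=0 payload=0x44=68: acc |= 68<<7 -> acc=8734 shift=14 [end]
Varint 3: bytes[6:8] = 9E 44 -> value 8734 (2 byte(s))
  byte[8]=0xC8 cont=1 payload=0x48=72: acc |= 72<<0 -> acc=72 shift=7
  byte[9]=0x66 cont=0 payload=0x66=102: acc |= 102<<7 -> acc=13128 shift=14 [end]
Varint 4: bytes[8:10] = C8 66 -> value 13128 (2 byte(s))
  byte[10]=0xCF cont=1 payload=0x4F=79: acc |= 79<<0 -> acc=79 shift=7
  byte[11]=0x23 cont=0 payload=0x23=35: acc |= 35<<7 -> acc=4559 shift=14 [end]
Varint 5: bytes[10:12] = CF 23 -> value 4559 (2 byte(s))
  byte[12]=0xC2 cont=1 payload=0x42=66: acc |= 66<<0 -> acc=66 shift=7
  byte[13]=0xCE cont=1 payload=0x4E=78: acc |= 78<<7 -> acc=10050 shift=14
  byte[14]=0xA5 cont=1 payload=0x25=37: acc |= 37<<14 -> acc=616258 shift=21
  byte[15]=0x18 cont=0 payload=0x18=24: acc |= 24<<21 -> acc=50947906 shift=28 [end]
Varint 6: bytes[12:16] = C2 CE A5 18 -> value 50947906 (4 byte(s))

Answer: 4 2 2 2 2 4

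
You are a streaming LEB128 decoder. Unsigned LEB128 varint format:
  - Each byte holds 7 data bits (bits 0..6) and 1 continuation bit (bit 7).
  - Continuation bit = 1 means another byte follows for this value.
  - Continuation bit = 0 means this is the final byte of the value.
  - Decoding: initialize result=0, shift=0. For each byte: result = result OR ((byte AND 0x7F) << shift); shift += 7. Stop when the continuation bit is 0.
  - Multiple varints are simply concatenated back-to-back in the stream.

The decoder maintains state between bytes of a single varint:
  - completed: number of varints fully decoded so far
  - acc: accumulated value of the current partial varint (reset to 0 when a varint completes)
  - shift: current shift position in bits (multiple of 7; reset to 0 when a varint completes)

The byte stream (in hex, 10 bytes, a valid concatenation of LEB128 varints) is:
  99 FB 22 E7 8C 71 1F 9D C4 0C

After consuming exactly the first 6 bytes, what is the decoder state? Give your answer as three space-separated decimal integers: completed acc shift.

byte[0]=0x99 cont=1 payload=0x19: acc |= 25<<0 -> completed=0 acc=25 shift=7
byte[1]=0xFB cont=1 payload=0x7B: acc |= 123<<7 -> completed=0 acc=15769 shift=14
byte[2]=0x22 cont=0 payload=0x22: varint #1 complete (value=572825); reset -> completed=1 acc=0 shift=0
byte[3]=0xE7 cont=1 payload=0x67: acc |= 103<<0 -> completed=1 acc=103 shift=7
byte[4]=0x8C cont=1 payload=0x0C: acc |= 12<<7 -> completed=1 acc=1639 shift=14
byte[5]=0x71 cont=0 payload=0x71: varint #2 complete (value=1853031); reset -> completed=2 acc=0 shift=0

Answer: 2 0 0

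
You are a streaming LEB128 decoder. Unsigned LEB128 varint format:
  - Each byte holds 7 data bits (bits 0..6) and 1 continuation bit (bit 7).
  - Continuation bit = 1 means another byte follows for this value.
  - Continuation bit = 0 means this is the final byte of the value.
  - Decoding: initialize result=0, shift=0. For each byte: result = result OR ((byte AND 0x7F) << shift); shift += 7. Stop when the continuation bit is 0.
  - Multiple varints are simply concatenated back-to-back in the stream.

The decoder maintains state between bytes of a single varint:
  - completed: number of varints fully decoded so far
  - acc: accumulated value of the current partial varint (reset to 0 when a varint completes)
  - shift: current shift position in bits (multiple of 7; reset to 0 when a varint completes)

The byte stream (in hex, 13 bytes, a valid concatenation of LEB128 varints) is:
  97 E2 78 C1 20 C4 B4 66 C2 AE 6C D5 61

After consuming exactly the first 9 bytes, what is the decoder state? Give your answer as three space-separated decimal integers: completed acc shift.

Answer: 3 66 7

Derivation:
byte[0]=0x97 cont=1 payload=0x17: acc |= 23<<0 -> completed=0 acc=23 shift=7
byte[1]=0xE2 cont=1 payload=0x62: acc |= 98<<7 -> completed=0 acc=12567 shift=14
byte[2]=0x78 cont=0 payload=0x78: varint #1 complete (value=1978647); reset -> completed=1 acc=0 shift=0
byte[3]=0xC1 cont=1 payload=0x41: acc |= 65<<0 -> completed=1 acc=65 shift=7
byte[4]=0x20 cont=0 payload=0x20: varint #2 complete (value=4161); reset -> completed=2 acc=0 shift=0
byte[5]=0xC4 cont=1 payload=0x44: acc |= 68<<0 -> completed=2 acc=68 shift=7
byte[6]=0xB4 cont=1 payload=0x34: acc |= 52<<7 -> completed=2 acc=6724 shift=14
byte[7]=0x66 cont=0 payload=0x66: varint #3 complete (value=1677892); reset -> completed=3 acc=0 shift=0
byte[8]=0xC2 cont=1 payload=0x42: acc |= 66<<0 -> completed=3 acc=66 shift=7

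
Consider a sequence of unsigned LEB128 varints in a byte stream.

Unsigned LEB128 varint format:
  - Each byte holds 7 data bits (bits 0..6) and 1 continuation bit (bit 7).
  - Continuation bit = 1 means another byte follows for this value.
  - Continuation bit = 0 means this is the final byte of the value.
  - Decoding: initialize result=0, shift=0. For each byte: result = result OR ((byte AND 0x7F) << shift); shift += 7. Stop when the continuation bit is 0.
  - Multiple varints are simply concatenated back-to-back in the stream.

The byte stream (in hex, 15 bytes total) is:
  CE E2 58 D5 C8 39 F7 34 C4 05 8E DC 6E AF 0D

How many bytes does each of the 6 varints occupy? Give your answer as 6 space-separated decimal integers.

Answer: 3 3 2 2 3 2

Derivation:
  byte[0]=0xCE cont=1 payload=0x4E=78: acc |= 78<<0 -> acc=78 shift=7
  byte[1]=0xE2 cont=1 payload=0x62=98: acc |= 98<<7 -> acc=12622 shift=14
  byte[2]=0x58 cont=0 payload=0x58=88: acc |= 88<<14 -> acc=1454414 shift=21 [end]
Varint 1: bytes[0:3] = CE E2 58 -> value 1454414 (3 byte(s))
  byte[3]=0xD5 cont=1 payload=0x55=85: acc |= 85<<0 -> acc=85 shift=7
  byte[4]=0xC8 cont=1 payload=0x48=72: acc |= 72<<7 -> acc=9301 shift=14
  byte[5]=0x39 cont=0 payload=0x39=57: acc |= 57<<14 -> acc=943189 shift=21 [end]
Varint 2: bytes[3:6] = D5 C8 39 -> value 943189 (3 byte(s))
  byte[6]=0xF7 cont=1 payload=0x77=119: acc |= 119<<0 -> acc=119 shift=7
  byte[7]=0x34 cont=0 payload=0x34=52: acc |= 52<<7 -> acc=6775 shift=14 [end]
Varint 3: bytes[6:8] = F7 34 -> value 6775 (2 byte(s))
  byte[8]=0xC4 cont=1 payload=0x44=68: acc |= 68<<0 -> acc=68 shift=7
  byte[9]=0x05 cont=0 payload=0x05=5: acc |= 5<<7 -> acc=708 shift=14 [end]
Varint 4: bytes[8:10] = C4 05 -> value 708 (2 byte(s))
  byte[10]=0x8E cont=1 payload=0x0E=14: acc |= 14<<0 -> acc=14 shift=7
  byte[11]=0xDC cont=1 payload=0x5C=92: acc |= 92<<7 -> acc=11790 shift=14
  byte[12]=0x6E cont=0 payload=0x6E=110: acc |= 110<<14 -> acc=1814030 shift=21 [end]
Varint 5: bytes[10:13] = 8E DC 6E -> value 1814030 (3 byte(s))
  byte[13]=0xAF cont=1 payload=0x2F=47: acc |= 47<<0 -> acc=47 shift=7
  byte[14]=0x0D cont=0 payload=0x0D=13: acc |= 13<<7 -> acc=1711 shift=14 [end]
Varint 6: bytes[13:15] = AF 0D -> value 1711 (2 byte(s))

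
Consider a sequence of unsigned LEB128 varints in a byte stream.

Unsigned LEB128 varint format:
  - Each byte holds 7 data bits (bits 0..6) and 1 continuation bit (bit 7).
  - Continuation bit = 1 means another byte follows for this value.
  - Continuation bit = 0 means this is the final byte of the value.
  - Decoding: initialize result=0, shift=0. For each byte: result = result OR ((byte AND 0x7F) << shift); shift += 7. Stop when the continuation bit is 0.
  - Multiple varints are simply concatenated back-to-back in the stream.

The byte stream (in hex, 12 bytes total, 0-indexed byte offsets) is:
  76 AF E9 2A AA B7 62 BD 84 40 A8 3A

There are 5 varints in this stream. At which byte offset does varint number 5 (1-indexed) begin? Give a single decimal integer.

Answer: 10

Derivation:
  byte[0]=0x76 cont=0 payload=0x76=118: acc |= 118<<0 -> acc=118 shift=7 [end]
Varint 1: bytes[0:1] = 76 -> value 118 (1 byte(s))
  byte[1]=0xAF cont=1 payload=0x2F=47: acc |= 47<<0 -> acc=47 shift=7
  byte[2]=0xE9 cont=1 payload=0x69=105: acc |= 105<<7 -> acc=13487 shift=14
  byte[3]=0x2A cont=0 payload=0x2A=42: acc |= 42<<14 -> acc=701615 shift=21 [end]
Varint 2: bytes[1:4] = AF E9 2A -> value 701615 (3 byte(s))
  byte[4]=0xAA cont=1 payload=0x2A=42: acc |= 42<<0 -> acc=42 shift=7
  byte[5]=0xB7 cont=1 payload=0x37=55: acc |= 55<<7 -> acc=7082 shift=14
  byte[6]=0x62 cont=0 payload=0x62=98: acc |= 98<<14 -> acc=1612714 shift=21 [end]
Varint 3: bytes[4:7] = AA B7 62 -> value 1612714 (3 byte(s))
  byte[7]=0xBD cont=1 payload=0x3D=61: acc |= 61<<0 -> acc=61 shift=7
  byte[8]=0x84 cont=1 payload=0x04=4: acc |= 4<<7 -> acc=573 shift=14
  byte[9]=0x40 cont=0 payload=0x40=64: acc |= 64<<14 -> acc=1049149 shift=21 [end]
Varint 4: bytes[7:10] = BD 84 40 -> value 1049149 (3 byte(s))
  byte[10]=0xA8 cont=1 payload=0x28=40: acc |= 40<<0 -> acc=40 shift=7
  byte[11]=0x3A cont=0 payload=0x3A=58: acc |= 58<<7 -> acc=7464 shift=14 [end]
Varint 5: bytes[10:12] = A8 3A -> value 7464 (2 byte(s))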